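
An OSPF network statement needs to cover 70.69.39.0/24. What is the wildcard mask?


Subnet mask: 255.255.255.0
Wildcard = 255.255.255.255 - subnet mask
255 - 255 = 0
255 - 255 = 0
255 - 255 = 0
255 - 0 = 255
Wildcard: 0.0.0.255


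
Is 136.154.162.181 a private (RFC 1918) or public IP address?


RFC 1918 private ranges:
  10.0.0.0/8 (10.0.0.0 - 10.255.255.255)
  172.16.0.0/12 (172.16.0.0 - 172.31.255.255)
  192.168.0.0/16 (192.168.0.0 - 192.168.255.255)
Public (not in any RFC 1918 range)


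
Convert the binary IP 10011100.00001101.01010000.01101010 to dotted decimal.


10011100 = 156
00001101 = 13
01010000 = 80
01101010 = 106
IP: 156.13.80.106


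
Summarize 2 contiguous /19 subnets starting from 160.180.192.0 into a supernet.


Original prefix: /19
Number of subnets: 2 = 2^1
New prefix = 19 - 1 = 18
Supernet: 160.180.192.0/18


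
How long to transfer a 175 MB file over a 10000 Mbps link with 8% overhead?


Effective throughput = 10000 * (1 - 8/100) = 9200 Mbps
File size in Mb = 175 * 8 = 1400 Mb
Time = 1400 / 9200
Time = 0.1522 seconds


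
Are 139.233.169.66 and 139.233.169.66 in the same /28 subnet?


Mask: 255.255.255.240
139.233.169.66 AND mask = 139.233.169.64
139.233.169.66 AND mask = 139.233.169.64
Yes, same subnet (139.233.169.64)


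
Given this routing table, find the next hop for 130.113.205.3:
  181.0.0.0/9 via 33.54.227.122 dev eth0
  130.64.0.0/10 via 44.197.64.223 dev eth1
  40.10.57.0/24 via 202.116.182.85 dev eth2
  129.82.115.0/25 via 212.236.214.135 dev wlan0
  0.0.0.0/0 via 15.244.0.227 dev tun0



Longest prefix match for 130.113.205.3:
  /9 181.0.0.0: no
  /10 130.64.0.0: MATCH
  /24 40.10.57.0: no
  /25 129.82.115.0: no
  /0 0.0.0.0: MATCH
Selected: next-hop 44.197.64.223 via eth1 (matched /10)


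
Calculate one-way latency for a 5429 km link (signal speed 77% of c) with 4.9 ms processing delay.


Speed = 0.77 * 3e5 km/s = 231000 km/s
Propagation delay = 5429 / 231000 = 0.0235 s = 23.5022 ms
Processing delay = 4.9 ms
Total one-way latency = 28.4022 ms


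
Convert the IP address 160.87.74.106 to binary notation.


160 = 10100000
87 = 01010111
74 = 01001010
106 = 01101010
Binary: 10100000.01010111.01001010.01101010


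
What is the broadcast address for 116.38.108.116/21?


Network: 116.38.104.0/21
Host bits = 11
Set all host bits to 1:
Broadcast: 116.38.111.255


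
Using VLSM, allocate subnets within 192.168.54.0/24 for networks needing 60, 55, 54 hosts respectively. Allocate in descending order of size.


60 hosts -> /26 (62 usable): 192.168.54.0/26
55 hosts -> /26 (62 usable): 192.168.54.64/26
54 hosts -> /26 (62 usable): 192.168.54.128/26
Allocation: 192.168.54.0/26 (60 hosts, 62 usable); 192.168.54.64/26 (55 hosts, 62 usable); 192.168.54.128/26 (54 hosts, 62 usable)


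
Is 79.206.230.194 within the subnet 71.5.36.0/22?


Subnet network: 71.5.36.0
Test IP AND mask: 79.206.228.0
No, 79.206.230.194 is not in 71.5.36.0/22


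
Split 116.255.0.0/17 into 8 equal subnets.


New prefix = 17 + 3 = 20
Each subnet has 4096 addresses
  116.255.0.0/20
  116.255.16.0/20
  116.255.32.0/20
  116.255.48.0/20
  116.255.64.0/20
  116.255.80.0/20
  116.255.96.0/20
  116.255.112.0/20
Subnets: 116.255.0.0/20, 116.255.16.0/20, 116.255.32.0/20, 116.255.48.0/20, 116.255.64.0/20, 116.255.80.0/20, 116.255.96.0/20, 116.255.112.0/20


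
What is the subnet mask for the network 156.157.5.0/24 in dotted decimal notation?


/24 means 24 network bits, 8 host bits
Binary: 11111111111111111111111100000000
Mask: 255.255.255.0


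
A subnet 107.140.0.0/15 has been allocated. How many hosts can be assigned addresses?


Host bits = 32 - 15 = 17
Total addresses = 2^17 = 131072
Usable = total - 2 (network and broadcast)
Usable hosts: 131070


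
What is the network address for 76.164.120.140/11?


IP:   01001100.10100100.01111000.10001100
Mask: 11111111.11100000.00000000.00000000
AND operation:
Net:  01001100.10100000.00000000.00000000
Network: 76.160.0.0/11


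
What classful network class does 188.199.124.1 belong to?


First octet: 188
Binary: 10111100
10xxxxxx -> Class B (128-191)
Class B, default mask 255.255.0.0 (/16)


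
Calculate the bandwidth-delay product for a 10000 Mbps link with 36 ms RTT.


BDP = bandwidth * RTT
= 10000 Mbps * 36 ms
= 10000 * 1e6 * 36 / 1000 bits
= 360000000 bits
= 45000000 bytes
= 43945.3125 KB
BDP = 360000000 bits (45000000 bytes)


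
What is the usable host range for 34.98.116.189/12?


Network: 34.96.0.0
Broadcast: 34.111.255.255
First usable = network + 1
Last usable = broadcast - 1
Range: 34.96.0.1 to 34.111.255.254


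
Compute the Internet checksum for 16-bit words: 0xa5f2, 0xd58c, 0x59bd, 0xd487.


Sum all words (with carry folding):
+ 0xa5f2 = 0xa5f2
+ 0xd58c = 0x7b7f
+ 0x59bd = 0xd53c
+ 0xd487 = 0xa9c4
One's complement: ~0xa9c4
Checksum = 0x563b


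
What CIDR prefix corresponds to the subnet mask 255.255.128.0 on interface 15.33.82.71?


Binary: 11111111.11111111.10000000.00000000
Count leading 1s
Prefix: /17


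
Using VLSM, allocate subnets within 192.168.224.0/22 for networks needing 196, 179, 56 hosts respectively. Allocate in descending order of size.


196 hosts -> /24 (254 usable): 192.168.224.0/24
179 hosts -> /24 (254 usable): 192.168.225.0/24
56 hosts -> /26 (62 usable): 192.168.226.0/26
Allocation: 192.168.224.0/24 (196 hosts, 254 usable); 192.168.225.0/24 (179 hosts, 254 usable); 192.168.226.0/26 (56 hosts, 62 usable)


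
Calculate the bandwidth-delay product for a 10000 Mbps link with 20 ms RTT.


BDP = bandwidth * RTT
= 10000 Mbps * 20 ms
= 10000 * 1e6 * 20 / 1000 bits
= 200000000 bits
= 25000000 bytes
= 24414.0625 KB
BDP = 200000000 bits (25000000 bytes)


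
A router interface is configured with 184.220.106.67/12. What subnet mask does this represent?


/12 means 12 network bits, 20 host bits
Binary: 11111111111100000000000000000000
Mask: 255.240.0.0


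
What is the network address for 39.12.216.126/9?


IP:   00100111.00001100.11011000.01111110
Mask: 11111111.10000000.00000000.00000000
AND operation:
Net:  00100111.00000000.00000000.00000000
Network: 39.0.0.0/9


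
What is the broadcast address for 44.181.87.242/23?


Network: 44.181.86.0/23
Host bits = 9
Set all host bits to 1:
Broadcast: 44.181.87.255


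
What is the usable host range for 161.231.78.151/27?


Network: 161.231.78.128
Broadcast: 161.231.78.159
First usable = network + 1
Last usable = broadcast - 1
Range: 161.231.78.129 to 161.231.78.158


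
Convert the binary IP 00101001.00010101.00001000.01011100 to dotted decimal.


00101001 = 41
00010101 = 21
00001000 = 8
01011100 = 92
IP: 41.21.8.92


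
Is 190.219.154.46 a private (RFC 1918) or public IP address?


RFC 1918 private ranges:
  10.0.0.0/8 (10.0.0.0 - 10.255.255.255)
  172.16.0.0/12 (172.16.0.0 - 172.31.255.255)
  192.168.0.0/16 (192.168.0.0 - 192.168.255.255)
Public (not in any RFC 1918 range)


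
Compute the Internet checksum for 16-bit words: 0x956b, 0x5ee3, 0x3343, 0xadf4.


Sum all words (with carry folding):
+ 0x956b = 0x956b
+ 0x5ee3 = 0xf44e
+ 0x3343 = 0x2792
+ 0xadf4 = 0xd586
One's complement: ~0xd586
Checksum = 0x2a79


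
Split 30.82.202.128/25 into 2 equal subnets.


New prefix = 25 + 1 = 26
Each subnet has 64 addresses
  30.82.202.128/26
  30.82.202.192/26
Subnets: 30.82.202.128/26, 30.82.202.192/26


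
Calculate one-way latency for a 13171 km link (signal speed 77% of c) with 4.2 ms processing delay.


Speed = 0.77 * 3e5 km/s = 231000 km/s
Propagation delay = 13171 / 231000 = 0.057 s = 57.0173 ms
Processing delay = 4.2 ms
Total one-way latency = 61.2173 ms


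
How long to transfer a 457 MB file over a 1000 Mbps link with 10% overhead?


Effective throughput = 1000 * (1 - 10/100) = 900 Mbps
File size in Mb = 457 * 8 = 3656 Mb
Time = 3656 / 900
Time = 4.0622 seconds


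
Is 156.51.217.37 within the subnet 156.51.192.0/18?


Subnet network: 156.51.192.0
Test IP AND mask: 156.51.192.0
Yes, 156.51.217.37 is in 156.51.192.0/18


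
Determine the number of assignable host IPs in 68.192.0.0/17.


Host bits = 32 - 17 = 15
Total addresses = 2^15 = 32768
Usable = total - 2 (network and broadcast)
Usable hosts: 32766


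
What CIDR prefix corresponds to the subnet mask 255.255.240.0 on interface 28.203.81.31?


Binary: 11111111.11111111.11110000.00000000
Count leading 1s
Prefix: /20


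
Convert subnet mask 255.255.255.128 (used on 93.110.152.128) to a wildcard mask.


Subnet mask: 255.255.255.128
Wildcard = 255.255.255.255 - subnet mask
255 - 255 = 0
255 - 255 = 0
255 - 255 = 0
255 - 128 = 127
Wildcard: 0.0.0.127


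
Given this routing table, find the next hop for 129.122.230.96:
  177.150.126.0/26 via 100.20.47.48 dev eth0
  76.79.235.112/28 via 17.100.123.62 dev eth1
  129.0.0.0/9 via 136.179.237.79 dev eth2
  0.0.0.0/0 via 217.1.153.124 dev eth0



Longest prefix match for 129.122.230.96:
  /26 177.150.126.0: no
  /28 76.79.235.112: no
  /9 129.0.0.0: MATCH
  /0 0.0.0.0: MATCH
Selected: next-hop 136.179.237.79 via eth2 (matched /9)


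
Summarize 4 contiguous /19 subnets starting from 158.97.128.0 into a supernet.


Original prefix: /19
Number of subnets: 4 = 2^2
New prefix = 19 - 2 = 17
Supernet: 158.97.128.0/17


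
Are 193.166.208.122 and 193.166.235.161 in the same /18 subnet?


Mask: 255.255.192.0
193.166.208.122 AND mask = 193.166.192.0
193.166.235.161 AND mask = 193.166.192.0
Yes, same subnet (193.166.192.0)


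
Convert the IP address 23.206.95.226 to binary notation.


23 = 00010111
206 = 11001110
95 = 01011111
226 = 11100010
Binary: 00010111.11001110.01011111.11100010


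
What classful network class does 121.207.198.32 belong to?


First octet: 121
Binary: 01111001
0xxxxxxx -> Class A (1-126)
Class A, default mask 255.0.0.0 (/8)


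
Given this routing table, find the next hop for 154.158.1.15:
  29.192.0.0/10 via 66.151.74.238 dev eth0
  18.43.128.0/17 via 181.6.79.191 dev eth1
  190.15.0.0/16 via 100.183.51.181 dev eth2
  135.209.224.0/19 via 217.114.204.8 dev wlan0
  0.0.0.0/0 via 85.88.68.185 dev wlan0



Longest prefix match for 154.158.1.15:
  /10 29.192.0.0: no
  /17 18.43.128.0: no
  /16 190.15.0.0: no
  /19 135.209.224.0: no
  /0 0.0.0.0: MATCH
Selected: next-hop 85.88.68.185 via wlan0 (matched /0)


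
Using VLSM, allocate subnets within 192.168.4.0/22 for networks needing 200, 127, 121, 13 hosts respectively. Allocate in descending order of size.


200 hosts -> /24 (254 usable): 192.168.4.0/24
127 hosts -> /24 (254 usable): 192.168.5.0/24
121 hosts -> /25 (126 usable): 192.168.6.0/25
13 hosts -> /28 (14 usable): 192.168.6.128/28
Allocation: 192.168.4.0/24 (200 hosts, 254 usable); 192.168.5.0/24 (127 hosts, 254 usable); 192.168.6.0/25 (121 hosts, 126 usable); 192.168.6.128/28 (13 hosts, 14 usable)


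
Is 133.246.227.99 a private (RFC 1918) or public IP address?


RFC 1918 private ranges:
  10.0.0.0/8 (10.0.0.0 - 10.255.255.255)
  172.16.0.0/12 (172.16.0.0 - 172.31.255.255)
  192.168.0.0/16 (192.168.0.0 - 192.168.255.255)
Public (not in any RFC 1918 range)


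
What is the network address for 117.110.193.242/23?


IP:   01110101.01101110.11000001.11110010
Mask: 11111111.11111111.11111110.00000000
AND operation:
Net:  01110101.01101110.11000000.00000000
Network: 117.110.192.0/23


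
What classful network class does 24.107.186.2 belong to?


First octet: 24
Binary: 00011000
0xxxxxxx -> Class A (1-126)
Class A, default mask 255.0.0.0 (/8)


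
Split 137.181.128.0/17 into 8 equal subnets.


New prefix = 17 + 3 = 20
Each subnet has 4096 addresses
  137.181.128.0/20
  137.181.144.0/20
  137.181.160.0/20
  137.181.176.0/20
  137.181.192.0/20
  137.181.208.0/20
  137.181.224.0/20
  137.181.240.0/20
Subnets: 137.181.128.0/20, 137.181.144.0/20, 137.181.160.0/20, 137.181.176.0/20, 137.181.192.0/20, 137.181.208.0/20, 137.181.224.0/20, 137.181.240.0/20


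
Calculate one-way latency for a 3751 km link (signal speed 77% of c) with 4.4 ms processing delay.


Speed = 0.77 * 3e5 km/s = 231000 km/s
Propagation delay = 3751 / 231000 = 0.0162 s = 16.2381 ms
Processing delay = 4.4 ms
Total one-way latency = 20.6381 ms


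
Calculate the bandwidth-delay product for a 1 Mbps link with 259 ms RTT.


BDP = bandwidth * RTT
= 1 Mbps * 259 ms
= 1 * 1e6 * 259 / 1000 bits
= 259000 bits
= 32375 bytes
= 31.6162 KB
BDP = 259000 bits (32375 bytes)


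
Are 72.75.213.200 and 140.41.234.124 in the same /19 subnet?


Mask: 255.255.224.0
72.75.213.200 AND mask = 72.75.192.0
140.41.234.124 AND mask = 140.41.224.0
No, different subnets (72.75.192.0 vs 140.41.224.0)


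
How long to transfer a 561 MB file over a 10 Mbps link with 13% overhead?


Effective throughput = 10 * (1 - 13/100) = 8.7 Mbps
File size in Mb = 561 * 8 = 4488 Mb
Time = 4488 / 8.7
Time = 515.8621 seconds


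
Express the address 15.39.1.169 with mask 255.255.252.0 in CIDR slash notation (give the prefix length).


Binary: 11111111.11111111.11111100.00000000
Count leading 1s
Prefix: /22


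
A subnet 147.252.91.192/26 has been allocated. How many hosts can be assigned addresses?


Host bits = 32 - 26 = 6
Total addresses = 2^6 = 64
Usable = total - 2 (network and broadcast)
Usable hosts: 62


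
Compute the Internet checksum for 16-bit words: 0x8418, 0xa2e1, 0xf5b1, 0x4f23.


Sum all words (with carry folding):
+ 0x8418 = 0x8418
+ 0xa2e1 = 0x26fa
+ 0xf5b1 = 0x1cac
+ 0x4f23 = 0x6bcf
One's complement: ~0x6bcf
Checksum = 0x9430


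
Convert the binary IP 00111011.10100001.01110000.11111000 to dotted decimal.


00111011 = 59
10100001 = 161
01110000 = 112
11111000 = 248
IP: 59.161.112.248


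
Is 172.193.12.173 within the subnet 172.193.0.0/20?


Subnet network: 172.193.0.0
Test IP AND mask: 172.193.0.0
Yes, 172.193.12.173 is in 172.193.0.0/20


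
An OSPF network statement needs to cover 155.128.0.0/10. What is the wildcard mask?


Subnet mask: 255.192.0.0
Wildcard = 255.255.255.255 - subnet mask
255 - 255 = 0
255 - 192 = 63
255 - 0 = 255
255 - 0 = 255
Wildcard: 0.63.255.255


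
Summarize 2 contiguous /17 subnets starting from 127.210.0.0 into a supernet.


Original prefix: /17
Number of subnets: 2 = 2^1
New prefix = 17 - 1 = 16
Supernet: 127.210.0.0/16


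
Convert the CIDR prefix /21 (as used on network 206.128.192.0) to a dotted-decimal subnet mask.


/21 means 21 network bits, 11 host bits
Binary: 11111111111111111111100000000000
Mask: 255.255.248.0


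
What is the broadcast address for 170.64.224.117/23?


Network: 170.64.224.0/23
Host bits = 9
Set all host bits to 1:
Broadcast: 170.64.225.255


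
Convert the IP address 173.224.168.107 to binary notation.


173 = 10101101
224 = 11100000
168 = 10101000
107 = 01101011
Binary: 10101101.11100000.10101000.01101011


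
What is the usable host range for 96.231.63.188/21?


Network: 96.231.56.0
Broadcast: 96.231.63.255
First usable = network + 1
Last usable = broadcast - 1
Range: 96.231.56.1 to 96.231.63.254


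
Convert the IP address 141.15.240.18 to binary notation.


141 = 10001101
15 = 00001111
240 = 11110000
18 = 00010010
Binary: 10001101.00001111.11110000.00010010


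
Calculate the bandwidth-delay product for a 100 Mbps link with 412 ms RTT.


BDP = bandwidth * RTT
= 100 Mbps * 412 ms
= 100 * 1e6 * 412 / 1000 bits
= 41200000 bits
= 5150000 bytes
= 5029.2969 KB
BDP = 41200000 bits (5150000 bytes)


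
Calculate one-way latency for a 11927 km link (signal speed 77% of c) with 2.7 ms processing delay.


Speed = 0.77 * 3e5 km/s = 231000 km/s
Propagation delay = 11927 / 231000 = 0.0516 s = 51.632 ms
Processing delay = 2.7 ms
Total one-way latency = 54.332 ms


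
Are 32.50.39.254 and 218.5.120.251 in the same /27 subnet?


Mask: 255.255.255.224
32.50.39.254 AND mask = 32.50.39.224
218.5.120.251 AND mask = 218.5.120.224
No, different subnets (32.50.39.224 vs 218.5.120.224)


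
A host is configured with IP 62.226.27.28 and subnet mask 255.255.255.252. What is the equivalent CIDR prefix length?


Binary: 11111111.11111111.11111111.11111100
Count leading 1s
Prefix: /30


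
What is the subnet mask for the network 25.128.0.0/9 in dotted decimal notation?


/9 means 9 network bits, 23 host bits
Binary: 11111111100000000000000000000000
Mask: 255.128.0.0


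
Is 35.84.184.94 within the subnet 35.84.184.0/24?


Subnet network: 35.84.184.0
Test IP AND mask: 35.84.184.0
Yes, 35.84.184.94 is in 35.84.184.0/24


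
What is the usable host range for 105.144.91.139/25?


Network: 105.144.91.128
Broadcast: 105.144.91.255
First usable = network + 1
Last usable = broadcast - 1
Range: 105.144.91.129 to 105.144.91.254


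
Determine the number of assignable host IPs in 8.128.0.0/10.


Host bits = 32 - 10 = 22
Total addresses = 2^22 = 4194304
Usable = total - 2 (network and broadcast)
Usable hosts: 4194302


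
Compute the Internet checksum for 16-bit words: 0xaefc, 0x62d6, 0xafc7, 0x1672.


Sum all words (with carry folding):
+ 0xaefc = 0xaefc
+ 0x62d6 = 0x11d3
+ 0xafc7 = 0xc19a
+ 0x1672 = 0xd80c
One's complement: ~0xd80c
Checksum = 0x27f3


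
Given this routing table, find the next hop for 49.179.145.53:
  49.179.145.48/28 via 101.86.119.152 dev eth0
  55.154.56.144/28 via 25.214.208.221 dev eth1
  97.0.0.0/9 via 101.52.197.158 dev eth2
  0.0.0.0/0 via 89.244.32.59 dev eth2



Longest prefix match for 49.179.145.53:
  /28 49.179.145.48: MATCH
  /28 55.154.56.144: no
  /9 97.0.0.0: no
  /0 0.0.0.0: MATCH
Selected: next-hop 101.86.119.152 via eth0 (matched /28)


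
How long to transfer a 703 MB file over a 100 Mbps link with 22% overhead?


Effective throughput = 100 * (1 - 22/100) = 78 Mbps
File size in Mb = 703 * 8 = 5624 Mb
Time = 5624 / 78
Time = 72.1026 seconds


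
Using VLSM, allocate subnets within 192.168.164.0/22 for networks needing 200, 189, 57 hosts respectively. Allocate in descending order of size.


200 hosts -> /24 (254 usable): 192.168.164.0/24
189 hosts -> /24 (254 usable): 192.168.165.0/24
57 hosts -> /26 (62 usable): 192.168.166.0/26
Allocation: 192.168.164.0/24 (200 hosts, 254 usable); 192.168.165.0/24 (189 hosts, 254 usable); 192.168.166.0/26 (57 hosts, 62 usable)


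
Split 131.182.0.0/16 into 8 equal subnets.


New prefix = 16 + 3 = 19
Each subnet has 8192 addresses
  131.182.0.0/19
  131.182.32.0/19
  131.182.64.0/19
  131.182.96.0/19
  131.182.128.0/19
  131.182.160.0/19
  131.182.192.0/19
  131.182.224.0/19
Subnets: 131.182.0.0/19, 131.182.32.0/19, 131.182.64.0/19, 131.182.96.0/19, 131.182.128.0/19, 131.182.160.0/19, 131.182.192.0/19, 131.182.224.0/19


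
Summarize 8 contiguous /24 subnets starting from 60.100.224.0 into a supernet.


Original prefix: /24
Number of subnets: 8 = 2^3
New prefix = 24 - 3 = 21
Supernet: 60.100.224.0/21


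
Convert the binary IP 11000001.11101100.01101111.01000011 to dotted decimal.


11000001 = 193
11101100 = 236
01101111 = 111
01000011 = 67
IP: 193.236.111.67


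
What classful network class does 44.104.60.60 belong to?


First octet: 44
Binary: 00101100
0xxxxxxx -> Class A (1-126)
Class A, default mask 255.0.0.0 (/8)


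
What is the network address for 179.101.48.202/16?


IP:   10110011.01100101.00110000.11001010
Mask: 11111111.11111111.00000000.00000000
AND operation:
Net:  10110011.01100101.00000000.00000000
Network: 179.101.0.0/16


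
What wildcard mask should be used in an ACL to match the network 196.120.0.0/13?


Subnet mask: 255.248.0.0
Wildcard = 255.255.255.255 - subnet mask
255 - 255 = 0
255 - 248 = 7
255 - 0 = 255
255 - 0 = 255
Wildcard: 0.7.255.255


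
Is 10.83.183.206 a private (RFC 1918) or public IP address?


RFC 1918 private ranges:
  10.0.0.0/8 (10.0.0.0 - 10.255.255.255)
  172.16.0.0/12 (172.16.0.0 - 172.31.255.255)
  192.168.0.0/16 (192.168.0.0 - 192.168.255.255)
Private (in 10.0.0.0/8)


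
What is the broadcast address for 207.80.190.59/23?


Network: 207.80.190.0/23
Host bits = 9
Set all host bits to 1:
Broadcast: 207.80.191.255


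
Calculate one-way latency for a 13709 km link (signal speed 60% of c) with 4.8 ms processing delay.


Speed = 0.6 * 3e5 km/s = 180000 km/s
Propagation delay = 13709 / 180000 = 0.0762 s = 76.1611 ms
Processing delay = 4.8 ms
Total one-way latency = 80.9611 ms


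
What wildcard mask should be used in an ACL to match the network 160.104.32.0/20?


Subnet mask: 255.255.240.0
Wildcard = 255.255.255.255 - subnet mask
255 - 255 = 0
255 - 255 = 0
255 - 240 = 15
255 - 0 = 255
Wildcard: 0.0.15.255


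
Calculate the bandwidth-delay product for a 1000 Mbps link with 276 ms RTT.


BDP = bandwidth * RTT
= 1000 Mbps * 276 ms
= 1000 * 1e6 * 276 / 1000 bits
= 276000000 bits
= 34500000 bytes
= 33691.4062 KB
BDP = 276000000 bits (34500000 bytes)


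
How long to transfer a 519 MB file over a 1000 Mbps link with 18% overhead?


Effective throughput = 1000 * (1 - 18/100) = 820.0 Mbps
File size in Mb = 519 * 8 = 4152 Mb
Time = 4152 / 820.0
Time = 5.0634 seconds


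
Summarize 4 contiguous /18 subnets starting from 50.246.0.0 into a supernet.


Original prefix: /18
Number of subnets: 4 = 2^2
New prefix = 18 - 2 = 16
Supernet: 50.246.0.0/16


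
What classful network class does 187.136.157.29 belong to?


First octet: 187
Binary: 10111011
10xxxxxx -> Class B (128-191)
Class B, default mask 255.255.0.0 (/16)


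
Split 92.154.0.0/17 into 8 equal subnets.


New prefix = 17 + 3 = 20
Each subnet has 4096 addresses
  92.154.0.0/20
  92.154.16.0/20
  92.154.32.0/20
  92.154.48.0/20
  92.154.64.0/20
  92.154.80.0/20
  92.154.96.0/20
  92.154.112.0/20
Subnets: 92.154.0.0/20, 92.154.16.0/20, 92.154.32.0/20, 92.154.48.0/20, 92.154.64.0/20, 92.154.80.0/20, 92.154.96.0/20, 92.154.112.0/20


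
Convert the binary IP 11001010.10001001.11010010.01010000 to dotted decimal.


11001010 = 202
10001001 = 137
11010010 = 210
01010000 = 80
IP: 202.137.210.80


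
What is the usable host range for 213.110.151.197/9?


Network: 213.0.0.0
Broadcast: 213.127.255.255
First usable = network + 1
Last usable = broadcast - 1
Range: 213.0.0.1 to 213.127.255.254


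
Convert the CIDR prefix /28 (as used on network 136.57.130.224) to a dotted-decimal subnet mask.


/28 means 28 network bits, 4 host bits
Binary: 11111111111111111111111111110000
Mask: 255.255.255.240


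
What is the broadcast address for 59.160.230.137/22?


Network: 59.160.228.0/22
Host bits = 10
Set all host bits to 1:
Broadcast: 59.160.231.255


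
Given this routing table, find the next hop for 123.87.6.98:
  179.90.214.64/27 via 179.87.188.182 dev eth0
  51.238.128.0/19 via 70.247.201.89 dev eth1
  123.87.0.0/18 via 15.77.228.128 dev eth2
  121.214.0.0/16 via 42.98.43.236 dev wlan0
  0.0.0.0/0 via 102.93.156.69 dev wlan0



Longest prefix match for 123.87.6.98:
  /27 179.90.214.64: no
  /19 51.238.128.0: no
  /18 123.87.0.0: MATCH
  /16 121.214.0.0: no
  /0 0.0.0.0: MATCH
Selected: next-hop 15.77.228.128 via eth2 (matched /18)


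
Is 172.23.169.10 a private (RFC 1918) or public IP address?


RFC 1918 private ranges:
  10.0.0.0/8 (10.0.0.0 - 10.255.255.255)
  172.16.0.0/12 (172.16.0.0 - 172.31.255.255)
  192.168.0.0/16 (192.168.0.0 - 192.168.255.255)
Private (in 172.16.0.0/12)


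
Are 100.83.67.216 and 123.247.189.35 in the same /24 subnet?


Mask: 255.255.255.0
100.83.67.216 AND mask = 100.83.67.0
123.247.189.35 AND mask = 123.247.189.0
No, different subnets (100.83.67.0 vs 123.247.189.0)


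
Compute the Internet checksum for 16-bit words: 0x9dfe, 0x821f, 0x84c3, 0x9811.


Sum all words (with carry folding):
+ 0x9dfe = 0x9dfe
+ 0x821f = 0x201e
+ 0x84c3 = 0xa4e1
+ 0x9811 = 0x3cf3
One's complement: ~0x3cf3
Checksum = 0xc30c


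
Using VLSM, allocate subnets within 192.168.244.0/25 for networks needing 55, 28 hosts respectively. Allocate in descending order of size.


55 hosts -> /26 (62 usable): 192.168.244.0/26
28 hosts -> /27 (30 usable): 192.168.244.64/27
Allocation: 192.168.244.0/26 (55 hosts, 62 usable); 192.168.244.64/27 (28 hosts, 30 usable)


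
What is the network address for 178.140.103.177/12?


IP:   10110010.10001100.01100111.10110001
Mask: 11111111.11110000.00000000.00000000
AND operation:
Net:  10110010.10000000.00000000.00000000
Network: 178.128.0.0/12


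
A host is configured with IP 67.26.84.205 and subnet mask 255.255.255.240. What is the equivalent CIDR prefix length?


Binary: 11111111.11111111.11111111.11110000
Count leading 1s
Prefix: /28


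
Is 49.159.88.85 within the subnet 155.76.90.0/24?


Subnet network: 155.76.90.0
Test IP AND mask: 49.159.88.0
No, 49.159.88.85 is not in 155.76.90.0/24


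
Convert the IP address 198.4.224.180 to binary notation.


198 = 11000110
4 = 00000100
224 = 11100000
180 = 10110100
Binary: 11000110.00000100.11100000.10110100


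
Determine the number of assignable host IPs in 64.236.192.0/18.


Host bits = 32 - 18 = 14
Total addresses = 2^14 = 16384
Usable = total - 2 (network and broadcast)
Usable hosts: 16382


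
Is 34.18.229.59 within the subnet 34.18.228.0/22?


Subnet network: 34.18.228.0
Test IP AND mask: 34.18.228.0
Yes, 34.18.229.59 is in 34.18.228.0/22


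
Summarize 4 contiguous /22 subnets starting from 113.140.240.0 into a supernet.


Original prefix: /22
Number of subnets: 4 = 2^2
New prefix = 22 - 2 = 20
Supernet: 113.140.240.0/20


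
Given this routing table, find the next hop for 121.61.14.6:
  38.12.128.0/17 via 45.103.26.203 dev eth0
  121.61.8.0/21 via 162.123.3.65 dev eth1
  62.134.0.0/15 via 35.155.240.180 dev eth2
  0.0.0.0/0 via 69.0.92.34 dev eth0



Longest prefix match for 121.61.14.6:
  /17 38.12.128.0: no
  /21 121.61.8.0: MATCH
  /15 62.134.0.0: no
  /0 0.0.0.0: MATCH
Selected: next-hop 162.123.3.65 via eth1 (matched /21)


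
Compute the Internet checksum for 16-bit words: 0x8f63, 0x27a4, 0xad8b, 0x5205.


Sum all words (with carry folding):
+ 0x8f63 = 0x8f63
+ 0x27a4 = 0xb707
+ 0xad8b = 0x6493
+ 0x5205 = 0xb698
One's complement: ~0xb698
Checksum = 0x4967


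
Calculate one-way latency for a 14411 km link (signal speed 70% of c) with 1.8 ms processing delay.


Speed = 0.7 * 3e5 km/s = 210000 km/s
Propagation delay = 14411 / 210000 = 0.0686 s = 68.6238 ms
Processing delay = 1.8 ms
Total one-way latency = 70.4238 ms


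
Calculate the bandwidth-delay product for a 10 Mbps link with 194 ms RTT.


BDP = bandwidth * RTT
= 10 Mbps * 194 ms
= 10 * 1e6 * 194 / 1000 bits
= 1940000 bits
= 242500 bytes
= 236.8164 KB
BDP = 1940000 bits (242500 bytes)


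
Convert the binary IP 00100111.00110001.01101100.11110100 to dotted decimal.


00100111 = 39
00110001 = 49
01101100 = 108
11110100 = 244
IP: 39.49.108.244


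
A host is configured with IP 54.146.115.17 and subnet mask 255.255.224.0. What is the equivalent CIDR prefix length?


Binary: 11111111.11111111.11100000.00000000
Count leading 1s
Prefix: /19


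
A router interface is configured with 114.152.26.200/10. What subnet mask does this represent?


/10 means 10 network bits, 22 host bits
Binary: 11111111110000000000000000000000
Mask: 255.192.0.0


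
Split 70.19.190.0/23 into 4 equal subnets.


New prefix = 23 + 2 = 25
Each subnet has 128 addresses
  70.19.190.0/25
  70.19.190.128/25
  70.19.191.0/25
  70.19.191.128/25
Subnets: 70.19.190.0/25, 70.19.190.128/25, 70.19.191.0/25, 70.19.191.128/25


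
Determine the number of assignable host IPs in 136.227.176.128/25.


Host bits = 32 - 25 = 7
Total addresses = 2^7 = 128
Usable = total - 2 (network and broadcast)
Usable hosts: 126


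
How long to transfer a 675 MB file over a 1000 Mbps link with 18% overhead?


Effective throughput = 1000 * (1 - 18/100) = 820.0 Mbps
File size in Mb = 675 * 8 = 5400 Mb
Time = 5400 / 820.0
Time = 6.5854 seconds


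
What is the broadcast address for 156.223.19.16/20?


Network: 156.223.16.0/20
Host bits = 12
Set all host bits to 1:
Broadcast: 156.223.31.255


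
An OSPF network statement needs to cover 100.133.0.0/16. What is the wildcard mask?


Subnet mask: 255.255.0.0
Wildcard = 255.255.255.255 - subnet mask
255 - 255 = 0
255 - 255 = 0
255 - 0 = 255
255 - 0 = 255
Wildcard: 0.0.255.255


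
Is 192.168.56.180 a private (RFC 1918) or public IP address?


RFC 1918 private ranges:
  10.0.0.0/8 (10.0.0.0 - 10.255.255.255)
  172.16.0.0/12 (172.16.0.0 - 172.31.255.255)
  192.168.0.0/16 (192.168.0.0 - 192.168.255.255)
Private (in 192.168.0.0/16)


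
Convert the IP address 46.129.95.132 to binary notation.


46 = 00101110
129 = 10000001
95 = 01011111
132 = 10000100
Binary: 00101110.10000001.01011111.10000100


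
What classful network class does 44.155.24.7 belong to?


First octet: 44
Binary: 00101100
0xxxxxxx -> Class A (1-126)
Class A, default mask 255.0.0.0 (/8)


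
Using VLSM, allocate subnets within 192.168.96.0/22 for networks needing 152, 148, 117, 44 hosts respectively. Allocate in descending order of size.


152 hosts -> /24 (254 usable): 192.168.96.0/24
148 hosts -> /24 (254 usable): 192.168.97.0/24
117 hosts -> /25 (126 usable): 192.168.98.0/25
44 hosts -> /26 (62 usable): 192.168.98.128/26
Allocation: 192.168.96.0/24 (152 hosts, 254 usable); 192.168.97.0/24 (148 hosts, 254 usable); 192.168.98.0/25 (117 hosts, 126 usable); 192.168.98.128/26 (44 hosts, 62 usable)


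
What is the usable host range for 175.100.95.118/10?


Network: 175.64.0.0
Broadcast: 175.127.255.255
First usable = network + 1
Last usable = broadcast - 1
Range: 175.64.0.1 to 175.127.255.254


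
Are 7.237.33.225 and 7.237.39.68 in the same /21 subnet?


Mask: 255.255.248.0
7.237.33.225 AND mask = 7.237.32.0
7.237.39.68 AND mask = 7.237.32.0
Yes, same subnet (7.237.32.0)


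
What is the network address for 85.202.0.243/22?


IP:   01010101.11001010.00000000.11110011
Mask: 11111111.11111111.11111100.00000000
AND operation:
Net:  01010101.11001010.00000000.00000000
Network: 85.202.0.0/22


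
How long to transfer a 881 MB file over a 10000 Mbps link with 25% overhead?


Effective throughput = 10000 * (1 - 25/100) = 7500 Mbps
File size in Mb = 881 * 8 = 7048 Mb
Time = 7048 / 7500
Time = 0.9397 seconds


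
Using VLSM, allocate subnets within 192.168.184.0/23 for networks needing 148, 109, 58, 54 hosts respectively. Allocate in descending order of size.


148 hosts -> /24 (254 usable): 192.168.184.0/24
109 hosts -> /25 (126 usable): 192.168.185.0/25
58 hosts -> /26 (62 usable): 192.168.185.128/26
54 hosts -> /26 (62 usable): 192.168.185.192/26
Allocation: 192.168.184.0/24 (148 hosts, 254 usable); 192.168.185.0/25 (109 hosts, 126 usable); 192.168.185.128/26 (58 hosts, 62 usable); 192.168.185.192/26 (54 hosts, 62 usable)


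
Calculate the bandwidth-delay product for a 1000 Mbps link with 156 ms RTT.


BDP = bandwidth * RTT
= 1000 Mbps * 156 ms
= 1000 * 1e6 * 156 / 1000 bits
= 156000000 bits
= 19500000 bytes
= 19042.9688 KB
BDP = 156000000 bits (19500000 bytes)


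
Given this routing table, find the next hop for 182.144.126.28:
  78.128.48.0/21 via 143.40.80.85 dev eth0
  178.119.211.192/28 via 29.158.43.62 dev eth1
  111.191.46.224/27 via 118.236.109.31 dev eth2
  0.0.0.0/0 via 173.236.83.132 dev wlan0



Longest prefix match for 182.144.126.28:
  /21 78.128.48.0: no
  /28 178.119.211.192: no
  /27 111.191.46.224: no
  /0 0.0.0.0: MATCH
Selected: next-hop 173.236.83.132 via wlan0 (matched /0)


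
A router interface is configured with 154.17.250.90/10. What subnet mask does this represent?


/10 means 10 network bits, 22 host bits
Binary: 11111111110000000000000000000000
Mask: 255.192.0.0


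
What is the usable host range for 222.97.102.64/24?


Network: 222.97.102.0
Broadcast: 222.97.102.255
First usable = network + 1
Last usable = broadcast - 1
Range: 222.97.102.1 to 222.97.102.254


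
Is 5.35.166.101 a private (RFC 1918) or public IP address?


RFC 1918 private ranges:
  10.0.0.0/8 (10.0.0.0 - 10.255.255.255)
  172.16.0.0/12 (172.16.0.0 - 172.31.255.255)
  192.168.0.0/16 (192.168.0.0 - 192.168.255.255)
Public (not in any RFC 1918 range)


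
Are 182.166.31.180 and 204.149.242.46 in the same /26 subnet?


Mask: 255.255.255.192
182.166.31.180 AND mask = 182.166.31.128
204.149.242.46 AND mask = 204.149.242.0
No, different subnets (182.166.31.128 vs 204.149.242.0)


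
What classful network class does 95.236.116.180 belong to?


First octet: 95
Binary: 01011111
0xxxxxxx -> Class A (1-126)
Class A, default mask 255.0.0.0 (/8)


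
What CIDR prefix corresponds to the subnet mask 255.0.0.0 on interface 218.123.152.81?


Binary: 11111111.00000000.00000000.00000000
Count leading 1s
Prefix: /8


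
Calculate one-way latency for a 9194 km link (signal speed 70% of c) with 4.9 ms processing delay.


Speed = 0.7 * 3e5 km/s = 210000 km/s
Propagation delay = 9194 / 210000 = 0.0438 s = 43.781 ms
Processing delay = 4.9 ms
Total one-way latency = 48.681 ms


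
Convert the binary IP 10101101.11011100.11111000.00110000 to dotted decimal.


10101101 = 173
11011100 = 220
11111000 = 248
00110000 = 48
IP: 173.220.248.48


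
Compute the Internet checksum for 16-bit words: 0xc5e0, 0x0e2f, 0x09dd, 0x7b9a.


Sum all words (with carry folding):
+ 0xc5e0 = 0xc5e0
+ 0x0e2f = 0xd40f
+ 0x09dd = 0xddec
+ 0x7b9a = 0x5987
One's complement: ~0x5987
Checksum = 0xa678


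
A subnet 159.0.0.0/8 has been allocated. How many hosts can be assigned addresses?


Host bits = 32 - 8 = 24
Total addresses = 2^24 = 16777216
Usable = total - 2 (network and broadcast)
Usable hosts: 16777214


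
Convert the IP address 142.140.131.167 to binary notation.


142 = 10001110
140 = 10001100
131 = 10000011
167 = 10100111
Binary: 10001110.10001100.10000011.10100111


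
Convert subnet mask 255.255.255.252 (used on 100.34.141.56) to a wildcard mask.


Subnet mask: 255.255.255.252
Wildcard = 255.255.255.255 - subnet mask
255 - 255 = 0
255 - 255 = 0
255 - 255 = 0
255 - 252 = 3
Wildcard: 0.0.0.3


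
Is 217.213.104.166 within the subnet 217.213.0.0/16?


Subnet network: 217.213.0.0
Test IP AND mask: 217.213.0.0
Yes, 217.213.104.166 is in 217.213.0.0/16


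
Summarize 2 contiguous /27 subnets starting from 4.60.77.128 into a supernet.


Original prefix: /27
Number of subnets: 2 = 2^1
New prefix = 27 - 1 = 26
Supernet: 4.60.77.128/26


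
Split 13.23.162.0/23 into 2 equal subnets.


New prefix = 23 + 1 = 24
Each subnet has 256 addresses
  13.23.162.0/24
  13.23.163.0/24
Subnets: 13.23.162.0/24, 13.23.163.0/24


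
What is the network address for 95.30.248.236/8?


IP:   01011111.00011110.11111000.11101100
Mask: 11111111.00000000.00000000.00000000
AND operation:
Net:  01011111.00000000.00000000.00000000
Network: 95.0.0.0/8


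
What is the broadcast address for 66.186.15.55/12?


Network: 66.176.0.0/12
Host bits = 20
Set all host bits to 1:
Broadcast: 66.191.255.255


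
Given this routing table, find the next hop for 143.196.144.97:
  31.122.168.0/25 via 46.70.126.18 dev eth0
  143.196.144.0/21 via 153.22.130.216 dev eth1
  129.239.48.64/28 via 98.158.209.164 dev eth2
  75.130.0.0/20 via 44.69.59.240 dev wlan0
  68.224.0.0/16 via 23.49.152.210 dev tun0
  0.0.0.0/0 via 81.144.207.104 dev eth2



Longest prefix match for 143.196.144.97:
  /25 31.122.168.0: no
  /21 143.196.144.0: MATCH
  /28 129.239.48.64: no
  /20 75.130.0.0: no
  /16 68.224.0.0: no
  /0 0.0.0.0: MATCH
Selected: next-hop 153.22.130.216 via eth1 (matched /21)


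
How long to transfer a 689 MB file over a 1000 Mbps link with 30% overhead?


Effective throughput = 1000 * (1 - 30/100) = 700 Mbps
File size in Mb = 689 * 8 = 5512 Mb
Time = 5512 / 700
Time = 7.8743 seconds


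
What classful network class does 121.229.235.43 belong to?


First octet: 121
Binary: 01111001
0xxxxxxx -> Class A (1-126)
Class A, default mask 255.0.0.0 (/8)


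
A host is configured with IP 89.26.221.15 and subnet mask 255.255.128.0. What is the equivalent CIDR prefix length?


Binary: 11111111.11111111.10000000.00000000
Count leading 1s
Prefix: /17


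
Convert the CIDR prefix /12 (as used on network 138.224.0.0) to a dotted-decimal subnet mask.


/12 means 12 network bits, 20 host bits
Binary: 11111111111100000000000000000000
Mask: 255.240.0.0


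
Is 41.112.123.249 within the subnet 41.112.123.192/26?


Subnet network: 41.112.123.192
Test IP AND mask: 41.112.123.192
Yes, 41.112.123.249 is in 41.112.123.192/26


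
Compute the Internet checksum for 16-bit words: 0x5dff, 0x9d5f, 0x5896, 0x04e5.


Sum all words (with carry folding):
+ 0x5dff = 0x5dff
+ 0x9d5f = 0xfb5e
+ 0x5896 = 0x53f5
+ 0x04e5 = 0x58da
One's complement: ~0x58da
Checksum = 0xa725


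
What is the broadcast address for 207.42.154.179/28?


Network: 207.42.154.176/28
Host bits = 4
Set all host bits to 1:
Broadcast: 207.42.154.191


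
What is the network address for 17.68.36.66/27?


IP:   00010001.01000100.00100100.01000010
Mask: 11111111.11111111.11111111.11100000
AND operation:
Net:  00010001.01000100.00100100.01000000
Network: 17.68.36.64/27


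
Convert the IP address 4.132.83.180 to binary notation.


4 = 00000100
132 = 10000100
83 = 01010011
180 = 10110100
Binary: 00000100.10000100.01010011.10110100


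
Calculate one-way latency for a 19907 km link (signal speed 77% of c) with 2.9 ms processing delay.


Speed = 0.77 * 3e5 km/s = 231000 km/s
Propagation delay = 19907 / 231000 = 0.0862 s = 86.1775 ms
Processing delay = 2.9 ms
Total one-way latency = 89.0775 ms


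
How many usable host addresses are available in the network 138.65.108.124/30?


Host bits = 32 - 30 = 2
Total addresses = 2^2 = 4
Usable = total - 2 (network and broadcast)
Usable hosts: 2


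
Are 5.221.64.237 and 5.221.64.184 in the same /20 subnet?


Mask: 255.255.240.0
5.221.64.237 AND mask = 5.221.64.0
5.221.64.184 AND mask = 5.221.64.0
Yes, same subnet (5.221.64.0)


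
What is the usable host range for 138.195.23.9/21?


Network: 138.195.16.0
Broadcast: 138.195.23.255
First usable = network + 1
Last usable = broadcast - 1
Range: 138.195.16.1 to 138.195.23.254


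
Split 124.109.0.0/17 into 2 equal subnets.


New prefix = 17 + 1 = 18
Each subnet has 16384 addresses
  124.109.0.0/18
  124.109.64.0/18
Subnets: 124.109.0.0/18, 124.109.64.0/18


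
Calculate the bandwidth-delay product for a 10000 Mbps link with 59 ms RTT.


BDP = bandwidth * RTT
= 10000 Mbps * 59 ms
= 10000 * 1e6 * 59 / 1000 bits
= 590000000 bits
= 73750000 bytes
= 72021.4844 KB
BDP = 590000000 bits (73750000 bytes)


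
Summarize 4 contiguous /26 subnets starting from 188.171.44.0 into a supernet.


Original prefix: /26
Number of subnets: 4 = 2^2
New prefix = 26 - 2 = 24
Supernet: 188.171.44.0/24


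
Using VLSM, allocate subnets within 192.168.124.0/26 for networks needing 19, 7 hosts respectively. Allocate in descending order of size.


19 hosts -> /27 (30 usable): 192.168.124.0/27
7 hosts -> /28 (14 usable): 192.168.124.32/28
Allocation: 192.168.124.0/27 (19 hosts, 30 usable); 192.168.124.32/28 (7 hosts, 14 usable)


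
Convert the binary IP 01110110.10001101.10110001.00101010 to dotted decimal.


01110110 = 118
10001101 = 141
10110001 = 177
00101010 = 42
IP: 118.141.177.42


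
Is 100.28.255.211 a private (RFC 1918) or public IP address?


RFC 1918 private ranges:
  10.0.0.0/8 (10.0.0.0 - 10.255.255.255)
  172.16.0.0/12 (172.16.0.0 - 172.31.255.255)
  192.168.0.0/16 (192.168.0.0 - 192.168.255.255)
Public (not in any RFC 1918 range)


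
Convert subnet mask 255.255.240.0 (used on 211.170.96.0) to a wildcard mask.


Subnet mask: 255.255.240.0
Wildcard = 255.255.255.255 - subnet mask
255 - 255 = 0
255 - 255 = 0
255 - 240 = 15
255 - 0 = 255
Wildcard: 0.0.15.255
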